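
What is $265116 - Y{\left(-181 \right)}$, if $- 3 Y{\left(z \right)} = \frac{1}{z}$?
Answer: $\frac{143957987}{543} \approx 2.6512 \cdot 10^{5}$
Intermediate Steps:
$Y{\left(z \right)} = - \frac{1}{3 z}$
$265116 - Y{\left(-181 \right)} = 265116 - - \frac{1}{3 \left(-181\right)} = 265116 - \left(- \frac{1}{3}\right) \left(- \frac{1}{181}\right) = 265116 - \frac{1}{543} = \frac{143957987}{543}$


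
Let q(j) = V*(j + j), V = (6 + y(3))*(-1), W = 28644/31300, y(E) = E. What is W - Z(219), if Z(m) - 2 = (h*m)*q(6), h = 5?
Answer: 925376011/7825 ≈ 1.1826e+5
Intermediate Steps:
W = 7161/7825 (W = 28644*(1/31300) = 7161/7825 ≈ 0.91514)
V = -9 (V = (6 + 3)*(-1) = 9*(-1) = -9)
q(j) = -18*j (q(j) = -9*(j + j) = -18*j)
Z(m) = 2 - 540*m (Z(m) = 2 + (5*m)*(-18*6) = 2 + (5*m)*(-108) = 2 - 540*m)
W - Z(219) = 7161/7825 - (2 - 540*219) = 7161/7825 - (2 - 118260) = 7161/7825 - 1*(-118258) = 7161/7825 + 118258 = 925376011/7825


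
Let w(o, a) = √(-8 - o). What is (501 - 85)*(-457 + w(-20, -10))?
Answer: -190112 + 832*√3 ≈ -1.8867e+5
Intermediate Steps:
(501 - 85)*(-457 + w(-20, -10)) = (501 - 85)*(-457 + √(-8 - 1*(-20))) = 416*(-457 + √(-8 + 20)) = 416*(-457 + √12) = 416*(-457 + 2*√3) = -190112 + 832*√3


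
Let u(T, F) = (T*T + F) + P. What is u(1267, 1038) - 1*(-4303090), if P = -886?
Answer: 5908531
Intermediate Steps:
u(T, F) = -886 + F + T**2 (u(T, F) = (T*T + F) - 886 = (T**2 + F) - 886 = (F + T**2) - 886 = -886 + F + T**2)
u(1267, 1038) - 1*(-4303090) = (-886 + 1038 + 1267**2) - 1*(-4303090) = (-886 + 1038 + 1605289) + 4303090 = 1605441 + 4303090 = 5908531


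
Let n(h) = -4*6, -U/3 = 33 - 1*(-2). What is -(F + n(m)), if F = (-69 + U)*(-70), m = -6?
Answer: -12156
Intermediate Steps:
U = -105 (U = -3*(33 - 1*(-2)) = -3*(33 + 2) = -3*35 = -105)
n(h) = -24
F = 12180 (F = (-69 - 105)*(-70) = -174*(-70) = 12180)
-(F + n(m)) = -(12180 - 24) = -1*12156 = -12156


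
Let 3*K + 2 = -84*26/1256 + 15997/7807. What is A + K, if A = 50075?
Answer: 184128561095/3677097 ≈ 50074.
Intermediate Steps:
K = -2071180/3677097 (K = -⅔ + (-84*26/1256 + 15997/7807)/3 = -⅔ + (-2184*1/1256 + 15997*(1/7807))/3 = -⅔ + (-273/157 + 15997/7807)/3 = -⅔ + (⅓)*(380218/1225699) = -⅔ + 380218/3677097 = -2071180/3677097 ≈ -0.56326)
A + K = 50075 - 2071180/3677097 = 184128561095/3677097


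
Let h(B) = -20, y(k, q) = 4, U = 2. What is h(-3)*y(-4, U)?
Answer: -80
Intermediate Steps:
h(-3)*y(-4, U) = -20*4 = -80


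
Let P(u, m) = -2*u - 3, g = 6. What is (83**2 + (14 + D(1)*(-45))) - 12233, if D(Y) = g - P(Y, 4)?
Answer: -5825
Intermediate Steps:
P(u, m) = -3 - 2*u
D(Y) = 9 + 2*Y (D(Y) = 6 - (-3 - 2*Y) = 6 + (3 + 2*Y) = 9 + 2*Y)
(83**2 + (14 + D(1)*(-45))) - 12233 = (83**2 + (14 + (9 + 2*1)*(-45))) - 12233 = (6889 + (14 + (9 + 2)*(-45))) - 12233 = (6889 + (14 + 11*(-45))) - 12233 = (6889 + (14 - 495)) - 12233 = (6889 - 481) - 12233 = 6408 - 12233 = -5825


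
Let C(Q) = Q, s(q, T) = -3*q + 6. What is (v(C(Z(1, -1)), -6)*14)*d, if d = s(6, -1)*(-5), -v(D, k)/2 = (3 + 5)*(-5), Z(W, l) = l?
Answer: 67200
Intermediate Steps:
s(q, T) = 6 - 3*q
v(D, k) = 80 (v(D, k) = -2*(3 + 5)*(-5) = -16*(-5) = -2*(-40) = 80)
d = 60 (d = (6 - 3*6)*(-5) = (6 - 18)*(-5) = -12*(-5) = 60)
(v(C(Z(1, -1)), -6)*14)*d = (80*14)*60 = 1120*60 = 67200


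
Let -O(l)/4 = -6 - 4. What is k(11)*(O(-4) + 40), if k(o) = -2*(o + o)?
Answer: -3520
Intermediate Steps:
O(l) = 40 (O(l) = -4*(-6 - 4) = -4*(-10) = 40)
k(o) = -4*o
k(11)*(O(-4) + 40) = (-4*11)*(40 + 40) = -44*80 = -3520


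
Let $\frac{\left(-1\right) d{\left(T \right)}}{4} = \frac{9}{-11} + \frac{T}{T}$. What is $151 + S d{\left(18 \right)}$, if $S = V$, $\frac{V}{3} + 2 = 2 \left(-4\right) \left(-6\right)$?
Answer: $\frac{557}{11} \approx 50.636$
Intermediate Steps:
$d{\left(T \right)} = - \frac{8}{11}$ ($d{\left(T \right)} = - 4 \left(\frac{9}{-11} + \frac{T}{T}\right) = - 4 \left(9 \left(- \frac{1}{11}\right) + 1\right) = - 4 \left(- \frac{9}{11} + 1\right) = \left(-4\right) \frac{2}{11} = - \frac{8}{11}$)
$V = 138$ ($V = -6 + 3 \cdot 2 \left(-4\right) \left(-6\right) = -6 + 3 \left(\left(-8\right) \left(-6\right)\right) = -6 + 3 \cdot 48 = -6 + 144 = 138$)
$S = 138$
$151 + S d{\left(18 \right)} = 151 + 138 \left(- \frac{8}{11}\right) = 151 - \frac{1104}{11} = \frac{557}{11}$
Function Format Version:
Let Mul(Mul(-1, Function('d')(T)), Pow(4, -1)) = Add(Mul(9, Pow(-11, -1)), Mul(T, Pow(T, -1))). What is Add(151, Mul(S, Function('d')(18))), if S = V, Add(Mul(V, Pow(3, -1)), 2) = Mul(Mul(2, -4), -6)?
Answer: Rational(557, 11) ≈ 50.636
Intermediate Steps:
Function('d')(T) = Rational(-8, 11) (Function('d')(T) = Mul(-4, Add(Mul(9, Pow(-11, -1)), Mul(T, Pow(T, -1)))) = Mul(-4, Add(Mul(9, Rational(-1, 11)), 1)) = Mul(-4, Add(Rational(-9, 11), 1)) = Mul(-4, Rational(2, 11)) = Rational(-8, 11))
V = 138 (V = Add(-6, Mul(3, Mul(Mul(2, -4), -6))) = Add(-6, Mul(3, Mul(-8, -6))) = Add(-6, Mul(3, 48)) = Add(-6, 144) = 138)
S = 138
Add(151, Mul(S, Function('d')(18))) = Add(151, Mul(138, Rational(-8, 11))) = Add(151, Rational(-1104, 11)) = Rational(557, 11)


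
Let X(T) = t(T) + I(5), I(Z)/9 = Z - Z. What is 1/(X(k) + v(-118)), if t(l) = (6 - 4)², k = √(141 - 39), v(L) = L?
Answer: -1/114 ≈ -0.0087719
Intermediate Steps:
k = √102 ≈ 10.100
I(Z) = 0 (I(Z) = 9*(Z - Z) = 9*0 = 0)
t(l) = 4 (t(l) = 2² = 4)
X(T) = 4 (X(T) = 4 + 0 = 4)
1/(X(k) + v(-118)) = 1/(4 - 118) = 1/(-114) = -1/114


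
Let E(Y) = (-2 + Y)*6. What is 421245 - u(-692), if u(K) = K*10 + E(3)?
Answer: 428159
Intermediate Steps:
E(Y) = -12 + 6*Y
u(K) = 6 + 10*K (u(K) = K*10 + (-12 + 6*3) = 10*K + (-12 + 18) = 10*K + 6 = 6 + 10*K)
421245 - u(-692) = 421245 - (6 + 10*(-692)) = 421245 - (6 - 6920) = 421245 - 1*(-6914) = 421245 + 6914 = 428159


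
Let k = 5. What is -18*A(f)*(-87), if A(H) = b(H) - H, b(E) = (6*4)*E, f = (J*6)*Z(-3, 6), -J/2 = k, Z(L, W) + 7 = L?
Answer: 21610800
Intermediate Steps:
Z(L, W) = -7 + L
J = -10 (J = -2*5 = -10)
f = 600 (f = (-10*6)*(-7 - 3) = -60*(-10) = 600)
b(E) = 24*E
A(H) = 23*H (A(H) = 24*H - H = 23*H)
-18*A(f)*(-87) = -414*600*(-87) = -18*13800*(-87) = -248400*(-87) = 21610800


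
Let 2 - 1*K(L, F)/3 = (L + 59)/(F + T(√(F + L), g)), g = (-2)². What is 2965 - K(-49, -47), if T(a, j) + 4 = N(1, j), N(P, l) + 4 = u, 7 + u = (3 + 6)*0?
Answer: 91714/31 ≈ 2958.5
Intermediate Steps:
g = 4
u = -7 (u = -7 + (3 + 6)*0 = -7 + 9*0 = -7 + 0 = -7)
N(P, l) = -11 (N(P, l) = -4 - 7 = -11)
T(a, j) = -15 (T(a, j) = -4 - 11 = -15)
K(L, F) = 6 - 3*(59 + L)/(-15 + F) (K(L, F) = 6 - 3*(L + 59)/(F - 15) = 6 - 3*(59 + L)/(-15 + F))
2965 - K(-49, -47) = 2965 - 3*(-89 - 1*(-49) + 2*(-47))/(-15 - 47) = 2965 - 3*(-89 + 49 - 94)/(-62) = 2965 - 3*(-1)*(-134)/62 = 2965 - 1*201/31 = 2965 - 201/31 = 91714/31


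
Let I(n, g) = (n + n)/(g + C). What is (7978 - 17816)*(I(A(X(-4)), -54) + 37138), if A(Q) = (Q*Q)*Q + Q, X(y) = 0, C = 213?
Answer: -365363644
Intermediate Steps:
A(Q) = Q + Q**3 (A(Q) = Q**2*Q + Q = Q**3 + Q = Q + Q**3)
I(n, g) = 2*n/(213 + g) (I(n, g) = (n + n)/(g + 213) = (2*n)/(213 + g) = 2*n/(213 + g))
(7978 - 17816)*(I(A(X(-4)), -54) + 37138) = (7978 - 17816)*(2*(0 + 0**3)/(213 - 54) + 37138) = -9838*(2*(0 + 0)/159 + 37138) = -9838*(2*0*(1/159) + 37138) = -9838*(0 + 37138) = -9838*37138 = -365363644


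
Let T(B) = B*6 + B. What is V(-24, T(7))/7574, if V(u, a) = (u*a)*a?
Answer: -4116/541 ≈ -7.6081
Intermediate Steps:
T(B) = 7*B (T(B) = 6*B + B = 7*B)
V(u, a) = u*a² (V(u, a) = (a*u)*a = u*a²)
V(-24, T(7))/7574 = -24*(7*7)²/7574 = -24*49²*(1/7574) = -24*2401*(1/7574) = -57624*1/7574 = -4116/541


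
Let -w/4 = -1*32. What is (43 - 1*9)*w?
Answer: 4352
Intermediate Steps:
w = 128 (w = -(-4)*32 = -4*(-32) = 128)
(43 - 1*9)*w = (43 - 1*9)*128 = (43 - 9)*128 = 34*128 = 4352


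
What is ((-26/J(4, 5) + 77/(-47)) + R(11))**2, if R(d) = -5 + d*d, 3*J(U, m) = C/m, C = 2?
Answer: 14364100/2209 ≈ 6502.5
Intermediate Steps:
J(U, m) = 2/(3*m) (J(U, m) = (2/m)/3 = 2/(3*m))
R(d) = -5 + d**2
((-26/J(4, 5) + 77/(-47)) + R(11))**2 = ((-26/((2/3)/5) + 77/(-47)) + (-5 + 11**2))**2 = ((-26/((2/3)*(1/5)) + 77*(-1/47)) + (-5 + 121))**2 = ((-26/2/15 - 77/47) + 116)**2 = ((-26*15/2 - 77/47) + 116)**2 = ((-195 - 77/47) + 116)**2 = (-9242/47 + 116)**2 = (-3790/47)**2 = 14364100/2209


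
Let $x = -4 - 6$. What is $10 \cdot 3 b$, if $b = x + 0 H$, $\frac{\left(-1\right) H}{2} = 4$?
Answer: $-300$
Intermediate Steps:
$H = -8$ ($H = \left(-2\right) 4 = -8$)
$x = -10$ ($x = -4 - 6 = -10$)
$b = -10$ ($b = -10 + 0 \left(-8\right) = -10 + 0 = -10$)
$10 \cdot 3 b = 10 \cdot 3 \left(-10\right) = 30 \left(-10\right) = -300$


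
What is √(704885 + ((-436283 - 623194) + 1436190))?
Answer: √1081598 ≈ 1040.0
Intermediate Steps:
√(704885 + ((-436283 - 623194) + 1436190)) = √(704885 + (-1059477 + 1436190)) = √(704885 + 376713) = √1081598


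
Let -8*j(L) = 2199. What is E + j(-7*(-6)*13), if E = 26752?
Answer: 211817/8 ≈ 26477.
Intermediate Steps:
j(L) = -2199/8 (j(L) = -1/8*2199 = -2199/8)
E + j(-7*(-6)*13) = 26752 - 2199/8 = 211817/8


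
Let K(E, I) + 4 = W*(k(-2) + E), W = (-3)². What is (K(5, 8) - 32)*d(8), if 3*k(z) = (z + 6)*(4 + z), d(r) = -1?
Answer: -33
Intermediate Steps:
k(z) = (4 + z)*(6 + z)/3 (k(z) = ((z + 6)*(4 + z))/3 = ((6 + z)*(4 + z))/3 = ((4 + z)*(6 + z))/3 = (4 + z)*(6 + z)/3)
W = 9
K(E, I) = 20 + 9*E (K(E, I) = -4 + 9*((8 + (⅓)*(-2)² + (10/3)*(-2)) + E) = -4 + 9*((8 + (⅓)*4 - 20/3) + E) = -4 + 9*((8 + 4/3 - 20/3) + E) = -4 + 9*(8/3 + E) = -4 + (24 + 9*E) = 20 + 9*E)
(K(5, 8) - 32)*d(8) = ((20 + 9*5) - 32)*(-1) = ((20 + 45) - 32)*(-1) = (65 - 32)*(-1) = 33*(-1) = -33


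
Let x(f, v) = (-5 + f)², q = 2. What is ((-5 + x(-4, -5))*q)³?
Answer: 3511808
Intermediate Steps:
((-5 + x(-4, -5))*q)³ = ((-5 + (-5 - 4)²)*2)³ = ((-5 + (-9)²)*2)³ = ((-5 + 81)*2)³ = (76*2)³ = 152³ = 3511808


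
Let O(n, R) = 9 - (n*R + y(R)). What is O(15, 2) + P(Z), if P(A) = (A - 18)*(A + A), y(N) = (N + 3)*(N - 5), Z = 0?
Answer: -6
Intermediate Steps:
y(N) = (-5 + N)*(3 + N) (y(N) = (3 + N)*(-5 + N) = (-5 + N)*(3 + N))
P(A) = 2*A*(-18 + A) (P(A) = (-18 + A)*(2*A) = 2*A*(-18 + A))
O(n, R) = 24 - R**2 + 2*R - R*n (O(n, R) = 9 - (n*R + (-15 + R**2 - 2*R)) = 9 - (R*n + (-15 + R**2 - 2*R)) = 9 - (-15 + R**2 - 2*R + R*n) = 9 + (15 - R**2 + 2*R - R*n) = 24 - R**2 + 2*R - R*n)
O(15, 2) + P(Z) = (24 - 1*2**2 + 2*2 - 1*2*15) + 2*0*(-18 + 0) = (24 - 1*4 + 4 - 30) + 2*0*(-18) = (24 - 4 + 4 - 30) + 0 = -6 + 0 = -6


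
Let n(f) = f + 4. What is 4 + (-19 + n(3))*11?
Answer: -128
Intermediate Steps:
n(f) = 4 + f
4 + (-19 + n(3))*11 = 4 + (-19 + (4 + 3))*11 = 4 + (-19 + 7)*11 = 4 - 12*11 = 4 - 132 = -128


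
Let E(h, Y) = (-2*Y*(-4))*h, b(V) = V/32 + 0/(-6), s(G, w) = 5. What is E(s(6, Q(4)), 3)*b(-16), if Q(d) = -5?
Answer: -60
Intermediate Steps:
b(V) = V/32 (b(V) = V*(1/32) + 0*(-1/6) = V/32 + 0 = V/32)
E(h, Y) = 8*Y*h (E(h, Y) = (-(-8)*Y)*h = (8*Y)*h = 8*Y*h)
E(s(6, Q(4)), 3)*b(-16) = (8*3*5)*((1/32)*(-16)) = 120*(-1/2) = -60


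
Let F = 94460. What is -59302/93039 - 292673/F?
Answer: -32831670167/8788463940 ≈ -3.7358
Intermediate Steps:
-59302/93039 - 292673/F = -59302/93039 - 292673/94460 = -32831670167/8788463940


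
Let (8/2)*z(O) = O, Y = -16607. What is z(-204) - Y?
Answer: 16556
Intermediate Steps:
z(O) = O/4
z(-204) - Y = (¼)*(-204) - 1*(-16607) = -51 + 16607 = 16556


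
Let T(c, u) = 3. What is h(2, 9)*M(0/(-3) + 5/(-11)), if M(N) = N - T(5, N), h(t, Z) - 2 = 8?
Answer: -380/11 ≈ -34.545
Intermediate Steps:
h(t, Z) = 10 (h(t, Z) = 2 + 8 = 10)
M(N) = -3 + N (M(N) = N - 1*3 = N - 3 = -3 + N)
h(2, 9)*M(0/(-3) + 5/(-11)) = 10*(-3 + (0/(-3) + 5/(-11))) = 10*(-3 + (0*(-1/3) + 5*(-1/11))) = 10*(-3 + (0 - 5/11)) = 10*(-3 - 5/11) = 10*(-38/11) = -380/11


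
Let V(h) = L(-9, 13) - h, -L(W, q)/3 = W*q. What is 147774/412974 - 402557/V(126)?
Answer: -9234018076/5162175 ≈ -1788.8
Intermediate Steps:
L(W, q) = -3*W*q
V(h) = 351 - h (V(h) = -3*(-9)*13 - h = 351 - h)
147774/412974 - 402557/V(126) = 147774/412974 - 402557/(351 - 1*126) = 147774*(1/412974) - 402557/(351 - 126) = 24629/68829 - 402557/225 = -9234018076/5162175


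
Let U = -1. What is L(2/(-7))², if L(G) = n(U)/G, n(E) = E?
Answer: 49/4 ≈ 12.250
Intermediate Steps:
L(G) = -1/G
L(2/(-7))² = (-1/(2/(-7)))² = (-1/(2*(-⅐)))² = (-1/(-2/7))² = (-1*(-7/2))² = (7/2)² = 49/4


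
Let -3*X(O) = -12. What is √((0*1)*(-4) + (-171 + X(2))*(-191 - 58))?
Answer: √41583 ≈ 203.92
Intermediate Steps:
X(O) = 4 (X(O) = -⅓*(-12) = 4)
√((0*1)*(-4) + (-171 + X(2))*(-191 - 58)) = √((0*1)*(-4) + (-171 + 4)*(-191 - 58)) = √(0*(-4) - 167*(-249)) = √(0 + 41583) = √41583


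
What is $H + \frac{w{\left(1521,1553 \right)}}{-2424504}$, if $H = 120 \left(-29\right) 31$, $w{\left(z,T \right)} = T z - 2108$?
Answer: $- \frac{261557851525}{2424504} \approx -1.0788 \cdot 10^{5}$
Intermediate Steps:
$w{\left(z,T \right)} = -2108 + T z$
$H = -107880$ ($H = \left(-3480\right) 31 = -107880$)
$H + \frac{w{\left(1521,1553 \right)}}{-2424504} = -107880 + \frac{-2108 + 1553 \cdot 1521}{-2424504} = -107880 + \left(-2108 + 2362113\right) \left(- \frac{1}{2424504}\right) = -107880 + 2360005 \left(- \frac{1}{2424504}\right) = -107880 - \frac{2360005}{2424504} = - \frac{261557851525}{2424504}$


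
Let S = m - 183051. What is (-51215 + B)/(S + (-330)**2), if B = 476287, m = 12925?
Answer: -212536/30613 ≈ -6.9427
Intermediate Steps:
S = -170126 (S = 12925 - 183051 = -170126)
(-51215 + B)/(S + (-330)**2) = (-51215 + 476287)/(-170126 + (-330)**2) = 425072/(-170126 + 108900) = 425072/(-61226) = 425072*(-1/61226) = -212536/30613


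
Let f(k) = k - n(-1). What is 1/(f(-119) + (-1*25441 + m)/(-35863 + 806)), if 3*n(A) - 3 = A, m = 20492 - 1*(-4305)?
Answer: -105171/12583531 ≈ -0.0083578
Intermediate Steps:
m = 24797 (m = 20492 + 4305 = 24797)
n(A) = 1 + A/3
f(k) = -2/3 + k (f(k) = k - (1 + (1/3)*(-1)) = k - (1 - 1/3) = k - 1*2/3 = k - 2/3 = -2/3 + k)
1/(f(-119) + (-1*25441 + m)/(-35863 + 806)) = 1/((-2/3 - 119) + (-1*25441 + 24797)/(-35863 + 806)) = 1/(-359/3 + (-25441 + 24797)/(-35057)) = 1/(-359/3 - 644*(-1/35057)) = 1/(-359/3 + 644/35057) = 1/(-12583531/105171) = -105171/12583531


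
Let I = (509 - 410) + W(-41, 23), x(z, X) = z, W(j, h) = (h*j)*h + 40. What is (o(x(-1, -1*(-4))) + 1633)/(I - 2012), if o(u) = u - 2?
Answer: -815/11781 ≈ -0.069179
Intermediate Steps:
W(j, h) = 40 + j*h² (W(j, h) = j*h² + 40 = 40 + j*h²)
o(u) = -2 + u
I = -21550 (I = (509 - 410) + (40 - 41*23²) = 99 + (40 - 41*529) = 99 + (40 - 21689) = 99 - 21649 = -21550)
(o(x(-1, -1*(-4))) + 1633)/(I - 2012) = ((-2 - 1) + 1633)/(-21550 - 2012) = (-3 + 1633)/(-23562) = 1630*(-1/23562) = -815/11781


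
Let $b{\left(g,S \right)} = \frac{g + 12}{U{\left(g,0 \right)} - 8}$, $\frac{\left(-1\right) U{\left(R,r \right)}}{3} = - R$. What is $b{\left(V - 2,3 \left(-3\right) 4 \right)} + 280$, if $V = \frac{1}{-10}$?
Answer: $\frac{3631}{13} \approx 279.31$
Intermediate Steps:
$V = - \frac{1}{10} \approx -0.1$
$U{\left(R,r \right)} = 3 R$ ($U{\left(R,r \right)} = - 3 \left(- R\right) = 3 R$)
$b{\left(g,S \right)} = \frac{12 + g}{-8 + 3 g}$ ($b{\left(g,S \right)} = \frac{g + 12}{3 g - 8} = \frac{12 + g}{-8 + 3 g}$)
$b{\left(V - 2,3 \left(-3\right) 4 \right)} + 280 = \frac{12 - \frac{21}{10}}{-8 + 3 \left(- \frac{1}{10} - 2\right)} + 280 = \frac{12 - \frac{21}{10}}{-8 + 3 \left(- \frac{21}{10}\right)} + 280 = \frac{1}{-8 - \frac{63}{10}} \cdot \frac{99}{10} + 280 = \frac{1}{- \frac{143}{10}} \cdot \frac{99}{10} + 280 = \left(- \frac{10}{143}\right) \frac{99}{10} + 280 = - \frac{9}{13} + 280 = \frac{3631}{13}$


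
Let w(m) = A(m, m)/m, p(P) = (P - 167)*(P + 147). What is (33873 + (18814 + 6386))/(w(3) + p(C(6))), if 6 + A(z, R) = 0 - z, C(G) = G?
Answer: -19691/8212 ≈ -2.3978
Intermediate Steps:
A(z, R) = -6 - z (A(z, R) = -6 + (0 - z) = -6 - z)
p(P) = (-167 + P)*(147 + P)
w(m) = (-6 - m)/m
(33873 + (18814 + 6386))/(w(3) + p(C(6))) = (33873 + (18814 + 6386))/((-6 - 1*3)/3 + (-24549 + 6**2 - 20*6)) = (33873 + 25200)/((-6 - 3)/3 + (-24549 + 36 - 120)) = 59073/((1/3)*(-9) - 24633) = 59073/(-3 - 24633) = 59073/(-24636) = 59073*(-1/24636) = -19691/8212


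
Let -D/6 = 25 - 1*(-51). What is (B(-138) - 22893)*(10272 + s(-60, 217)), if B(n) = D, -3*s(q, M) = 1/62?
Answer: -14870129753/62 ≈ -2.3984e+8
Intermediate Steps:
D = -456 (D = -6*(25 - 1*(-51)) = -6*(25 + 51) = -6*76 = -456)
s(q, M) = -1/186 (s(q, M) = -⅓/62 = -⅓*1/62 = -1/186)
B(n) = -456
(B(-138) - 22893)*(10272 + s(-60, 217)) = (-456 - 22893)*(10272 - 1/186) = -23349*1910591/186 = -14870129753/62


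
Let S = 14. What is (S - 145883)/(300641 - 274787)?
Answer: -48623/8618 ≈ -5.6420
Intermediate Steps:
(S - 145883)/(300641 - 274787) = (14 - 145883)/(300641 - 274787) = -145869/25854 = -145869*1/25854 = -48623/8618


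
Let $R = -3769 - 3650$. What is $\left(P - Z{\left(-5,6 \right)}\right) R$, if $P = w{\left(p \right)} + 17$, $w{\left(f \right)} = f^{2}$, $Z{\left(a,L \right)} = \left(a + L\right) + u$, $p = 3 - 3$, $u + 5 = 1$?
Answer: $-148380$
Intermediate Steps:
$u = -4$ ($u = -5 + 1 = -4$)
$p = 0$ ($p = 3 - 3 = 0$)
$Z{\left(a,L \right)} = -4 + L + a$ ($Z{\left(a,L \right)} = \left(a + L\right) - 4 = \left(L + a\right) - 4 = -4 + L + a$)
$P = 17$ ($P = 0^{2} + 17 = 0 + 17 = 17$)
$R = -7419$
$\left(P - Z{\left(-5,6 \right)}\right) R = \left(17 - \left(-4 + 6 - 5\right)\right) \left(-7419\right) = \left(17 - -3\right) \left(-7419\right) = \left(17 + 3\right) \left(-7419\right) = 20 \left(-7419\right) = -148380$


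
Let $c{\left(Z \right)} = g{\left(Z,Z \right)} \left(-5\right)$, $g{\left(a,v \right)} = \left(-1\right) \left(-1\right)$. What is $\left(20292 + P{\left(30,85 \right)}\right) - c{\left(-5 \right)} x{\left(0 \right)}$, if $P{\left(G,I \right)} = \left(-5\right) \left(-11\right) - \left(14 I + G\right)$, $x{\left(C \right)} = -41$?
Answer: $18922$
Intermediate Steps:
$g{\left(a,v \right)} = 1$
$P{\left(G,I \right)} = 55 - G - 14 I$ ($P{\left(G,I \right)} = 55 - \left(G + 14 I\right) = 55 - G - 14 I$)
$c{\left(Z \right)} = -5$ ($c{\left(Z \right)} = 1 \left(-5\right) = -5$)
$\left(20292 + P{\left(30,85 \right)}\right) - c{\left(-5 \right)} x{\left(0 \right)} = \left(20292 - 1165\right) - \left(-5\right) \left(-41\right) = \left(20292 - 1165\right) - 205 = 19127 - 205 = 18922$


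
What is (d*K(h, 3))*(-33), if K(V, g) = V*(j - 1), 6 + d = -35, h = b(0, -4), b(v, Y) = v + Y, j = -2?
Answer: 16236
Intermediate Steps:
b(v, Y) = Y + v
h = -4 (h = -4 + 0 = -4)
d = -41 (d = -6 - 35 = -41)
K(V, g) = -3*V (K(V, g) = V*(-2 - 1) = V*(-3) = -3*V)
(d*K(h, 3))*(-33) = -(-123)*(-4)*(-33) = -41*12*(-33) = -492*(-33) = 16236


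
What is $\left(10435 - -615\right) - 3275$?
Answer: $7775$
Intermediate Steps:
$\left(10435 - -615\right) - 3275 = \left(10435 + \left(-16357 + 16972\right)\right) - 3275 = \left(10435 + 615\right) - 3275 = 11050 - 3275 = 7775$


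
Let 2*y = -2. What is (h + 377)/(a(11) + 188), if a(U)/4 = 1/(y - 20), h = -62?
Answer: 6615/3944 ≈ 1.6772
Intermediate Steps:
y = -1 (y = (½)*(-2) = -1)
a(U) = -4/21 (a(U) = 4/(-1 - 20) = 4/(-21) = 4*(-1/21) = -4/21)
(h + 377)/(a(11) + 188) = (-62 + 377)/(-4/21 + 188) = 315/(3944/21) = 315*(21/3944) = 6615/3944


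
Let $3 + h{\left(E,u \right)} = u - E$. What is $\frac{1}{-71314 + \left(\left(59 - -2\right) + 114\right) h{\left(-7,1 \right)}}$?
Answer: $- \frac{1}{70439} \approx -1.4197 \cdot 10^{-5}$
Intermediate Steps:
$h{\left(E,u \right)} = -3 + u - E$ ($h{\left(E,u \right)} = -3 - \left(E - u\right) = -3 + u - E$)
$\frac{1}{-71314 + \left(\left(59 - -2\right) + 114\right) h{\left(-7,1 \right)}} = \frac{1}{-71314 + \left(\left(59 - -2\right) + 114\right) \left(-3 + 1 - -7\right)} = \frac{1}{-71314 + \left(\left(59 + 2\right) + 114\right) \left(-3 + 1 + 7\right)} = \frac{1}{-71314 + \left(61 + 114\right) 5} = \frac{1}{-71314 + 175 \cdot 5} = \frac{1}{-71314 + 875} = \frac{1}{-70439} = - \frac{1}{70439}$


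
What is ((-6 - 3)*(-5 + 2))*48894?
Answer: 1320138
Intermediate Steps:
((-6 - 3)*(-5 + 2))*48894 = -9*(-3)*48894 = 27*48894 = 1320138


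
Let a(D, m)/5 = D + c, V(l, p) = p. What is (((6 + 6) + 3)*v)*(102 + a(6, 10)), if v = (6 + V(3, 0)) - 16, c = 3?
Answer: -22050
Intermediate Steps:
a(D, m) = 15 + 5*D (a(D, m) = 5*(D + 3) = 5*(3 + D) = 15 + 5*D)
v = -10 (v = (6 + 0) - 16 = 6 - 16 = -10)
(((6 + 6) + 3)*v)*(102 + a(6, 10)) = (((6 + 6) + 3)*(-10))*(102 + (15 + 5*6)) = ((12 + 3)*(-10))*(102 + (15 + 30)) = (15*(-10))*(102 + 45) = -150*147 = -22050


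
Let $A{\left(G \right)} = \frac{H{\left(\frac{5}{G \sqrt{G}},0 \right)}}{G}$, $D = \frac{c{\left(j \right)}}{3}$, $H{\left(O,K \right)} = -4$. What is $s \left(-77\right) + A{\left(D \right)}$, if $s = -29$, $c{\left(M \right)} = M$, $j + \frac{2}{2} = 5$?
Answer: $2230$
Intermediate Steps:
$j = 4$ ($j = -1 + 5 = 4$)
$D = \frac{4}{3} \approx 1.3333$
$A{\left(G \right)} = - \frac{4}{G}$
$s \left(-77\right) + A{\left(D \right)} = \left(-29\right) \left(-77\right) - \frac{4}{\frac{4}{3}} = 2233 - 3 = 2230$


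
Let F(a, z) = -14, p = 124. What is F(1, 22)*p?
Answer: -1736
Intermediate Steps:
F(1, 22)*p = -14*124 = -1736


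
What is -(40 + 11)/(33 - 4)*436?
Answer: -22236/29 ≈ -766.76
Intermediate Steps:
-(40 + 11)/(33 - 4)*436 = -51/29*436 = -22236/29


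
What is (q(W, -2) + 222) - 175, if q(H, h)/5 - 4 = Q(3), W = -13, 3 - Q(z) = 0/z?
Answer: 82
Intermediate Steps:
Q(z) = 3 (Q(z) = 3 - 0/z = 3 - 1*0 = 3 + 0 = 3)
q(H, h) = 35 (q(H, h) = 20 + 5*3 = 20 + 15 = 35)
(q(W, -2) + 222) - 175 = (35 + 222) - 175 = 257 - 175 = 82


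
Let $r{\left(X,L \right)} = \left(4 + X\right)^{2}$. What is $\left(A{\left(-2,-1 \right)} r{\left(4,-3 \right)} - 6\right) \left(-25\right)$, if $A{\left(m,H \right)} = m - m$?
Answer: $150$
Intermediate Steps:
$A{\left(m,H \right)} = 0$
$\left(A{\left(-2,-1 \right)} r{\left(4,-3 \right)} - 6\right) \left(-25\right) = \left(0 \left(4 + 4\right)^{2} - 6\right) \left(-25\right) = \left(0 \cdot 8^{2} - 6\right) \left(-25\right) = \left(0 \cdot 64 - 6\right) \left(-25\right) = \left(0 - 6\right) \left(-25\right) = \left(-6\right) \left(-25\right) = 150$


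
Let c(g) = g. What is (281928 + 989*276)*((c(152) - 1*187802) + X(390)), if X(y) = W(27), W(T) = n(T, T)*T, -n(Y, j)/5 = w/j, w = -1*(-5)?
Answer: -104139356100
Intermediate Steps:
w = 5
n(Y, j) = -25/j
W(T) = -25 (W(T) = (-25/T)*T = -25)
X(y) = -25
(281928 + 989*276)*((c(152) - 1*187802) + X(390)) = (281928 + 989*276)*((152 - 1*187802) - 25) = (281928 + 272964)*((152 - 187802) - 25) = 554892*(-187650 - 25) = 554892*(-187675) = -104139356100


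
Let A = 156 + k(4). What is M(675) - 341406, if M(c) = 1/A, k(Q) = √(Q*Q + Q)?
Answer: -2075407035/6079 - √5/12158 ≈ -3.4141e+5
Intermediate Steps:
k(Q) = √(Q + Q²) (k(Q) = √(Q² + Q) = √(Q + Q²))
A = 156 + 2*√5 (A = 156 + √(4*(1 + 4)) = 156 + √(4*5) = 156 + √20 = 156 + 2*√5 ≈ 160.47)
M(c) = 1/(156 + 2*√5)
M(675) - 341406 = (39/6079 - √5/12158) - 341406 = -2075407035/6079 - √5/12158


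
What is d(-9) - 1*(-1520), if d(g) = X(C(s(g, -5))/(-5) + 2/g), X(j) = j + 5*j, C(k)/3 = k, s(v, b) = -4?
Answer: 22996/15 ≈ 1533.1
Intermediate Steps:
C(k) = 3*k
X(j) = 6*j
d(g) = 72/5 + 12/g (d(g) = 6*((3*(-4))/(-5) + 2/g) = 6*(-12*(-1/5) + 2/g) = 6*(12/5 + 2/g) = 72/5 + 12/g)
d(-9) - 1*(-1520) = (72/5 + 12/(-9)) - 1*(-1520) = (72/5 + 12*(-1/9)) + 1520 = (72/5 - 4/3) + 1520 = 196/15 + 1520 = 22996/15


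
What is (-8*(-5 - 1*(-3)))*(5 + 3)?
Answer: 128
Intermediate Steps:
(-8*(-5 - 1*(-3)))*(5 + 3) = -8*(-5 + 3)*8 = -8*(-2)*8 = 16*8 = 128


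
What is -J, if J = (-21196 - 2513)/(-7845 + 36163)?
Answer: 23709/28318 ≈ 0.83724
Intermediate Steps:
J = -23709/28318 ≈ -0.83724
-J = -1*(-23709/28318) = 23709/28318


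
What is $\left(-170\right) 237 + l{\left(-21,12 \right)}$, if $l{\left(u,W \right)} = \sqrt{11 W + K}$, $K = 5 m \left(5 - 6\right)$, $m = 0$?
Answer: $-40290 + 2 \sqrt{33} \approx -40279.0$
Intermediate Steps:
$K = 0$ ($K = 5 \cdot 0 \left(5 - 6\right) = 0 \left(5 - 6\right) = 0 \left(-1\right) = 0$)
$l{\left(u,W \right)} = \sqrt{11} \sqrt{W}$ ($l{\left(u,W \right)} = \sqrt{11 W + 0} = \sqrt{11 W} = \sqrt{11} \sqrt{W}$)
$\left(-170\right) 237 + l{\left(-21,12 \right)} = \left(-170\right) 237 + \sqrt{11} \sqrt{12} = -40290 + \sqrt{11} \cdot 2 \sqrt{3} = -40290 + 2 \sqrt{33}$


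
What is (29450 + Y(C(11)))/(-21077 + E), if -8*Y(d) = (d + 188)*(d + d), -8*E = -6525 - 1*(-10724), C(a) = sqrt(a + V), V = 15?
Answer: -78516/57605 + 376*sqrt(26)/172815 ≈ -1.3519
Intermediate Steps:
C(a) = sqrt(15 + a) (C(a) = sqrt(a + 15) = sqrt(15 + a))
E = -4199/8 (E = -(-6525 - 1*(-10724))/8 = -(-6525 + 10724)/8 = -1/8*4199 = -4199/8 ≈ -524.88)
Y(d) = -d*(188 + d)/4 (Y(d) = -(d + 188)*(d + d)/8 = -(188 + d)*2*d/8 = -d*(188 + d)/4)
(29450 + Y(C(11)))/(-21077 + E) = (29450 - sqrt(15 + 11)*(188 + sqrt(15 + 11))/4)/(-21077 - 4199/8) = (29450 - sqrt(26)*(188 + sqrt(26))/4)/(-172815/8) = (29450 - sqrt(26)*(188 + sqrt(26))/4)*(-8/172815) = -47120/34563 + 2*sqrt(26)*(188 + sqrt(26))/172815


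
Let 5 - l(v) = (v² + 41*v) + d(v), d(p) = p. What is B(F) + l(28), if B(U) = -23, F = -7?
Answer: -1978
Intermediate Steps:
l(v) = 5 - v² - 42*v (l(v) = 5 - ((v² + 41*v) + v) = 5 - (v² + 42*v) = 5 + (-v² - 42*v) = 5 - v² - 42*v)
B(F) + l(28) = -23 + (5 - 1*28² - 42*28) = -23 + (5 - 1*784 - 1176) = -23 + (5 - 784 - 1176) = -23 - 1955 = -1978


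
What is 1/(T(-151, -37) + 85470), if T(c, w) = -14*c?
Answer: 1/87584 ≈ 1.1418e-5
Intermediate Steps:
1/(T(-151, -37) + 85470) = 1/(-14*(-151) + 85470) = 1/(2114 + 85470) = 1/87584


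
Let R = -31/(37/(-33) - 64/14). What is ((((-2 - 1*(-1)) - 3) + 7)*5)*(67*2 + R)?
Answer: 550113/263 ≈ 2091.7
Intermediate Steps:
R = 7161/1315 (R = -31/(37*(-1/33) - 64*1/14) = -31/(-37/33 - 32/7) = -31/(-1315/231) = -31*(-231/1315) = 7161/1315 ≈ 5.4456)
((((-2 - 1*(-1)) - 3) + 7)*5)*(67*2 + R) = ((((-2 - 1*(-1)) - 3) + 7)*5)*(67*2 + 7161/1315) = ((((-2 + 1) - 3) + 7)*5)*(134 + 7161/1315) = (((-1 - 3) + 7)*5)*(183371/1315) = ((-4 + 7)*5)*(183371/1315) = (3*5)*(183371/1315) = 15*(183371/1315) = 550113/263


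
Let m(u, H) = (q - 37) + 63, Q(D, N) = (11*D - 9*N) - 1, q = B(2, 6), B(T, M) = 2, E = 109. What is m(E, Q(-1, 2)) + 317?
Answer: 345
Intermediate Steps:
q = 2
Q(D, N) = -1 - 9*N + 11*D (Q(D, N) = (-9*N + 11*D) - 1 = -1 - 9*N + 11*D)
m(u, H) = 28 (m(u, H) = (2 - 37) + 63 = -35 + 63 = 28)
m(E, Q(-1, 2)) + 317 = 28 + 317 = 345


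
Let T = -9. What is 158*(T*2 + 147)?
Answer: 20382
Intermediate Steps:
158*(T*2 + 147) = 158*(-9*2 + 147) = 158*(-18 + 147) = 158*129 = 20382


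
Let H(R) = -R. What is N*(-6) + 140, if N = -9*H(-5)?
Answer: 410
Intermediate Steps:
N = -45 (N = -(-9)*(-5) = -9*5 = -45)
N*(-6) + 140 = -45*(-6) + 140 = 270 + 140 = 410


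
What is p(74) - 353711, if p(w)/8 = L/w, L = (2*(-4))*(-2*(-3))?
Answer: -13087499/37 ≈ -3.5372e+5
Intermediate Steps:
L = -48 (L = -8*6 = -48)
p(w) = -384/w (p(w) = 8*(-48/w) = -384/w)
p(74) - 353711 = -384/74 - 353711 = -384*1/74 - 353711 = -192/37 - 353711 = -13087499/37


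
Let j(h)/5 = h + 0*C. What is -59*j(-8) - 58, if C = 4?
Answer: 2302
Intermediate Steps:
j(h) = 5*h (j(h) = 5*(h + 0*4) = 5*(h + 0) = 5*h)
-59*j(-8) - 58 = -295*(-8) - 58 = -59*(-40) - 58 = 2360 - 58 = 2302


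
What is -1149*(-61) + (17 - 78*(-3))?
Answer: 70340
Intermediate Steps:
-1149*(-61) + (17 - 78*(-3)) = 70089 + (17 - 13*(-18)) = 70089 + (17 + 234) = 70089 + 251 = 70340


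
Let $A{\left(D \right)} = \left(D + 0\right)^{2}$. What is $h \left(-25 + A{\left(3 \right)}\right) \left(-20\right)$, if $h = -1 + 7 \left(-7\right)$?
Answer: $-16000$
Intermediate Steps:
$A{\left(D \right)} = D^{2}$
$h = -50$ ($h = -1 - 49 = -50$)
$h \left(-25 + A{\left(3 \right)}\right) \left(-20\right) = - 50 \left(-25 + 3^{2}\right) \left(-20\right) = - 50 \left(-25 + 9\right) \left(-20\right) = - 50 \left(\left(-16\right) \left(-20\right)\right) = \left(-50\right) 320 = -16000$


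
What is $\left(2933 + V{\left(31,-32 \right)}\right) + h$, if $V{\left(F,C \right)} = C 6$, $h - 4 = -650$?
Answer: $2095$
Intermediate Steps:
$h = -646$ ($h = 4 - 650 = -646$)
$V{\left(F,C \right)} = 6 C$
$\left(2933 + V{\left(31,-32 \right)}\right) + h = \left(2933 + 6 \left(-32\right)\right) - 646 = \left(2933 - 192\right) - 646 = 2741 - 646 = 2095$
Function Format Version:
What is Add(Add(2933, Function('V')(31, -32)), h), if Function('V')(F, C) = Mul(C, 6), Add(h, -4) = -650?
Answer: 2095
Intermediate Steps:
h = -646 (h = Add(4, -650) = -646)
Function('V')(F, C) = Mul(6, C)
Add(Add(2933, Function('V')(31, -32)), h) = Add(Add(2933, Mul(6, -32)), -646) = Add(Add(2933, -192), -646) = Add(2741, -646) = 2095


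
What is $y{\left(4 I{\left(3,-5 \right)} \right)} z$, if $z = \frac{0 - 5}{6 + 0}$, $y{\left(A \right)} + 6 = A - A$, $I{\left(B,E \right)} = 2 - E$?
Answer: $5$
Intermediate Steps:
$y{\left(A \right)} = -6$ ($y{\left(A \right)} = -6 + \left(A - A\right) = -6 + 0 = -6$)
$z = - \frac{5}{6} \approx -0.83333$
$y{\left(4 I{\left(3,-5 \right)} \right)} z = \left(-6\right) \left(- \frac{5}{6}\right) = 5$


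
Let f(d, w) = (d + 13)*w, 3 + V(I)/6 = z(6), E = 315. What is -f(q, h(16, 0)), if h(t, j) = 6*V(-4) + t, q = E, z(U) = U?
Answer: -40672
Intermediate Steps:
q = 315
V(I) = 18 (V(I) = -18 + 6*6 = -18 + 36 = 18)
h(t, j) = 108 + t (h(t, j) = 6*18 + t = 108 + t)
f(d, w) = w*(13 + d) (f(d, w) = (13 + d)*w = w*(13 + d))
-f(q, h(16, 0)) = -(108 + 16)*(13 + 315) = -124*328 = -1*40672 = -40672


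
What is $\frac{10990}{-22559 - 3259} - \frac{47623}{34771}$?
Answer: $- \frac{805831952}{448858839} \approx -1.7953$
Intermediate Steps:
$\frac{10990}{-22559 - 3259} - \frac{47623}{34771} = \frac{10990}{-25818} - \frac{47623}{34771} = 10990 \left(- \frac{1}{25818}\right) - \frac{47623}{34771} = - \frac{5495}{12909} - \frac{47623}{34771} = - \frac{805831952}{448858839}$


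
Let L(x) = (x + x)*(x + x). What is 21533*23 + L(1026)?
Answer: 4705963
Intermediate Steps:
L(x) = 4*x² (L(x) = (2*x)*(2*x) = 4*x²)
21533*23 + L(1026) = 21533*23 + 4*1026² = 495259 + 4*1052676 = 495259 + 4210704 = 4705963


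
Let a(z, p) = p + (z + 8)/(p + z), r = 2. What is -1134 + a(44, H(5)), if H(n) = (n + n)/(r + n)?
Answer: -1259278/1113 ≈ -1131.4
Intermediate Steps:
H(n) = 2*n/(2 + n) (H(n) = (n + n)/(2 + n) = (2*n)/(2 + n) = 2*n/(2 + n))
a(z, p) = p + (8 + z)/(p + z)
-1134 + a(44, H(5)) = -1134 + (8 + 44 + (2*5/(2 + 5))**2 + (2*5/(2 + 5))*44)/(2*5/(2 + 5) + 44) = -1134 + (8 + 44 + (2*5/7)**2 + (2*5/7)*44)/(2*5/7 + 44) = -1134 + (8 + 44 + (2*5*(1/7))**2 + (2*5*(1/7))*44)/(2*5*(1/7) + 44) = -1134 + (8 + 44 + (10/7)**2 + (10/7)*44)/(10/7 + 44) = -1134 + (8 + 44 + 100/49 + 440/7)/(318/7) = -1134 + (7/318)*(5728/49) = -1134 + 2864/1113 = -1259278/1113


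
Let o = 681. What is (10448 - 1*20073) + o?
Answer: -8944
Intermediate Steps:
(10448 - 1*20073) + o = (10448 - 1*20073) + 681 = (10448 - 20073) + 681 = -9625 + 681 = -8944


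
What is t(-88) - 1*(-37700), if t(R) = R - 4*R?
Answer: 37964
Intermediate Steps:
t(R) = -3*R
t(-88) - 1*(-37700) = -3*(-88) - 1*(-37700) = 264 + 37700 = 37964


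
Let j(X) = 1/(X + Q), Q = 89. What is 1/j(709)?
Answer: 798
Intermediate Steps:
j(X) = 1/(89 + X) (j(X) = 1/(X + 89) = 1/(89 + X))
1/j(709) = 1/(1/(89 + 709)) = 1/(1/798) = 798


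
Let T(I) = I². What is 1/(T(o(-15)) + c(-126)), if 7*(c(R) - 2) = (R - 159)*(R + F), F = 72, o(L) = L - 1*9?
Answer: 7/19436 ≈ 0.00036016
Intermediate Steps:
o(L) = -9 + L (o(L) = L - 9 = -9 + L)
c(R) = 2 + (-159 + R)*(72 + R)/7 (c(R) = 2 + ((R - 159)*(R + 72))/7 = 2 + ((-159 + R)*(72 + R))/7 = 2 + (-159 + R)*(72 + R)/7)
1/(T(o(-15)) + c(-126)) = 1/((-9 - 15)² + (-11434/7 - 87/7*(-126) + (⅐)*(-126)²)) = 1/((-24)² + (-11434/7 + 1566 + (⅐)*15876)) = 1/(576 + (-11434/7 + 1566 + 2268)) = 1/(576 + 15404/7) = 1/(19436/7) = 7/19436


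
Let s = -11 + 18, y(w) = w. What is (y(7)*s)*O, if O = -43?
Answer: -2107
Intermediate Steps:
s = 7
(y(7)*s)*O = (7*7)*(-43) = 49*(-43) = -2107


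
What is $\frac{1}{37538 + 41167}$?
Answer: $\frac{1}{78705} \approx 1.2706 \cdot 10^{-5}$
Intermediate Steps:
$\frac{1}{37538 + 41167} = \frac{1}{78705}$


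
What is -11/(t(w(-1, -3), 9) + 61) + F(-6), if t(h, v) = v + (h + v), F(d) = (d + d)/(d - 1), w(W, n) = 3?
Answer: 907/574 ≈ 1.5801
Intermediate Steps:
F(d) = 2*d/(-1 + d) (F(d) = (2*d)/(-1 + d) = 2*d/(-1 + d))
t(h, v) = h + 2*v
-11/(t(w(-1, -3), 9) + 61) + F(-6) = -11/((3 + 2*9) + 61) + 2*(-6)/(-1 - 6) = -11/((3 + 18) + 61) + 2*(-6)/(-7) = -11/(21 + 61) + 2*(-6)*(-⅐) = -11/82 + 12/7 = 907/574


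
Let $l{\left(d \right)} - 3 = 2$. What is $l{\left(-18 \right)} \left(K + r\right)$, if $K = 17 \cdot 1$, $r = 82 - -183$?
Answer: $1410$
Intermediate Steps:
$r = 265$ ($r = 82 + 183 = 265$)
$K = 17$
$l{\left(d \right)} = 5$ ($l{\left(d \right)} = 3 + 2 = 5$)
$l{\left(-18 \right)} \left(K + r\right) = 5 \left(17 + 265\right) = 5 \cdot 282 = 1410$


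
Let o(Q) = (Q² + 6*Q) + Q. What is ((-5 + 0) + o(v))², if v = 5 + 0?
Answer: 3025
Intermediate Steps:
v = 5
o(Q) = Q² + 7*Q
((-5 + 0) + o(v))² = ((-5 + 0) + 5*(7 + 5))² = (-5 + 5*12)² = (-5 + 60)² = 55² = 3025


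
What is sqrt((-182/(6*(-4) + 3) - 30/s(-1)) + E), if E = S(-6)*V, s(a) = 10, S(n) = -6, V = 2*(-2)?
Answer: sqrt(267)/3 ≈ 5.4467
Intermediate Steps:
V = -4
E = 24 (E = -6*(-4) = 24)
sqrt((-182/(6*(-4) + 3) - 30/s(-1)) + E) = sqrt((-182/(6*(-4) + 3) - 30/10) + 24) = sqrt((-182/(-24 + 3) - 30*1/10) + 24) = sqrt((-182/(-21) - 3) + 24) = sqrt((-182*(-1/21) - 3) + 24) = sqrt((26/3 - 3) + 24) = sqrt(17/3 + 24) = sqrt(89/3) = sqrt(267)/3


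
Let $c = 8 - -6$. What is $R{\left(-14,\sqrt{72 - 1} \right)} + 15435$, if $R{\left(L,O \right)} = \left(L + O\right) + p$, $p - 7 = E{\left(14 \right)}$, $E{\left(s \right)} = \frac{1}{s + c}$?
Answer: $\frac{431985}{28} + \sqrt{71} \approx 15436.0$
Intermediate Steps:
$c = 14$ ($c = 8 + 6 = 14$)
$E{\left(s \right)} = \frac{1}{14 + s}$ ($E{\left(s \right)} = \frac{1}{s + 14} = \frac{1}{14 + s}$)
$p = \frac{197}{28}$ ($p = 7 + \frac{1}{14 + 14} = 7 + \frac{1}{28} = \frac{197}{28} \approx 7.0357$)
$R{\left(L,O \right)} = \frac{197}{28} + L + O$ ($R{\left(L,O \right)} = \left(L + O\right) + \frac{197}{28} = \frac{197}{28} + L + O$)
$R{\left(-14,\sqrt{72 - 1} \right)} + 15435 = \left(\frac{197}{28} - 14 + \sqrt{72 - 1}\right) + 15435 = \left(\frac{197}{28} - 14 + \sqrt{71}\right) + 15435 = \left(- \frac{195}{28} + \sqrt{71}\right) + 15435 = \frac{431985}{28} + \sqrt{71}$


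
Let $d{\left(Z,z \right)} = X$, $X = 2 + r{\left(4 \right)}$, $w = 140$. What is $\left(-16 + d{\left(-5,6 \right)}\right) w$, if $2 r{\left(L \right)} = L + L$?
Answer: $-1400$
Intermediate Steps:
$r{\left(L \right)} = L$ ($r{\left(L \right)} = \frac{L + L}{2} = \frac{2 L}{2} = L$)
$X = 6$ ($X = 2 + 4 = 6$)
$d{\left(Z,z \right)} = 6$
$\left(-16 + d{\left(-5,6 \right)}\right) w = \left(-16 + 6\right) 140 = \left(-10\right) 140 = -1400$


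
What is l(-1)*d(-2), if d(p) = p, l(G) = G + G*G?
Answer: 0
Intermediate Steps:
l(G) = G + G²
l(-1)*d(-2) = -(1 - 1)*(-2) = -1*0*(-2) = 0*(-2) = 0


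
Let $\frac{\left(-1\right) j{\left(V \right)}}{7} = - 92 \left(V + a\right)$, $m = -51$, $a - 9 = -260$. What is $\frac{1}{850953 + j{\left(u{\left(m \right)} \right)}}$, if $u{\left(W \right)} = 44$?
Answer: $\frac{1}{717645} \approx 1.3934 \cdot 10^{-6}$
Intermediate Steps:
$a = -251$ ($a = 9 - 260 = -251$)
$j{\left(V \right)} = -161644 + 644 V$ ($j{\left(V \right)} = - 7 \left(- 92 \left(V - 251\right)\right) = - 7 \left(- 92 \left(-251 + V\right)\right) = - 7 \left(23092 - 92 V\right) = -161644 + 644 V$)
$\frac{1}{850953 + j{\left(u{\left(m \right)} \right)}} = \frac{1}{850953 + \left(-161644 + 644 \cdot 44\right)} = \frac{1}{850953 + \left(-161644 + 28336\right)} = \frac{1}{850953 - 133308} = \frac{1}{717645}$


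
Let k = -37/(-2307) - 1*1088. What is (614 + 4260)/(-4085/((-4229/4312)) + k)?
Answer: 47552220822/30021996449 ≈ 1.5839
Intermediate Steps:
k = -2509979/2307 (k = -37*(-1/2307) - 1088 = 37/2307 - 1088 = -2509979/2307 ≈ -1088.0)
(614 + 4260)/(-4085/((-4229/4312)) + k) = (614 + 4260)/(-4085/((-4229/4312)) - 2509979/2307) = 4874/(-4085/((-4229*1/4312)) - 2509979/2307) = 4874/(-4085/(-4229/4312) - 2509979/2307) = 4874/(-4085*(-4312/4229) - 2509979/2307) = 4874/(17614520/4229 - 2509979/2307) = 4874/(30021996449/9756303) = 4874*(9756303/30021996449) = 47552220822/30021996449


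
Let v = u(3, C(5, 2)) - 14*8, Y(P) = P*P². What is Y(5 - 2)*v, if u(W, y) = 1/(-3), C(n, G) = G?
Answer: -3033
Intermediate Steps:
u(W, y) = -⅓
Y(P) = P³
v = -337/3 (v = -⅓ - 14*8 = -⅓ - 112 = -337/3 ≈ -112.33)
Y(5 - 2)*v = (5 - 2)³*(-337/3) = 3³*(-337/3) = 27*(-337/3) = -3033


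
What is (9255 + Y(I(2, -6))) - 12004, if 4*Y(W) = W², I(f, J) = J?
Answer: -2740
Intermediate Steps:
Y(W) = W²/4
(9255 + Y(I(2, -6))) - 12004 = (9255 + (¼)*(-6)²) - 12004 = (9255 + (¼)*36) - 12004 = (9255 + 9) - 12004 = 9264 - 12004 = -2740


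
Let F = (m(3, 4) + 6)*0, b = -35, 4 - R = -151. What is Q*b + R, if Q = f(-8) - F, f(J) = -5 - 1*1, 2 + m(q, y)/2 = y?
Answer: 365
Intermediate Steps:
m(q, y) = -4 + 2*y
R = 155 (R = 4 - 1*(-151) = 4 + 151 = 155)
f(J) = -6 (f(J) = -5 - 1 = -6)
F = 0 (F = ((-4 + 2*4) + 6)*0 = ((-4 + 8) + 6)*0 = (4 + 6)*0 = 10*0 = 0)
Q = -6 (Q = -6 - 1*0 = -6 + 0 = -6)
Q*b + R = -6*(-35) + 155 = 210 + 155 = 365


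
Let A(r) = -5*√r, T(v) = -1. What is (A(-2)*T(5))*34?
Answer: 170*I*√2 ≈ 240.42*I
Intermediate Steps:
(A(-2)*T(5))*34 = (-5*I*√2*(-1))*34 = (5*I*√2)*34 = 170*I*√2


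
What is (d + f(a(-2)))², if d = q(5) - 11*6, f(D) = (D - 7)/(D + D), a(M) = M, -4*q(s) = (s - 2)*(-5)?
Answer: 3600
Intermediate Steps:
q(s) = -5/2 + 5*s/4 (q(s) = -(s - 2)*(-5)/4 = -(-2 + s)*(-5)/4 = -(10 - 5*s)/4 = -5/2 + 5*s/4)
f(D) = (-7 + D)/(2*D) (f(D) = (-7 + D)/((2*D)) = (-7 + D)*(1/(2*D)) = (-7 + D)/(2*D))
d = -249/4 (d = (-5/2 + (5/4)*5) - 11*6 = (-5/2 + 25/4) - 66 = 15/4 - 66 = -249/4 ≈ -62.250)
(d + f(a(-2)))² = (-249/4 + (½)*(-7 - 2)/(-2))² = (-249/4 + (½)*(-½)*(-9))² = (-249/4 + 9/4)² = (-60)² = 3600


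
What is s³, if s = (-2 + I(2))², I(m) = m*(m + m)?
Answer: 46656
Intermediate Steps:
I(m) = 2*m² (I(m) = m*(2*m) = 2*m²)
s = 36 (s = (-2 + 2*2²)² = (-2 + 2*4)² = (-2 + 8)² = 6² = 36)
s³ = 36³ = 46656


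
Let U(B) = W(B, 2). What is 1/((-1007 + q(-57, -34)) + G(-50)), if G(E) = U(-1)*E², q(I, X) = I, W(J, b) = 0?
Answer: -1/1064 ≈ -0.00093985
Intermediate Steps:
U(B) = 0
G(E) = 0 (G(E) = 0*E² = 0)
1/((-1007 + q(-57, -34)) + G(-50)) = 1/((-1007 - 57) + 0) = 1/(-1064 + 0) = 1/(-1064) = -1/1064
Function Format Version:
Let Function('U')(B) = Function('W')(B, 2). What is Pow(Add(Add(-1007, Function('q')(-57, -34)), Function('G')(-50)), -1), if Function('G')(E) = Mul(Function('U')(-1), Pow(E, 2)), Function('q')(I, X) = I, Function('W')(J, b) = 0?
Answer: Rational(-1, 1064) ≈ -0.00093985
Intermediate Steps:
Function('U')(B) = 0
Function('G')(E) = 0 (Function('G')(E) = Mul(0, Pow(E, 2)) = 0)
Pow(Add(Add(-1007, Function('q')(-57, -34)), Function('G')(-50)), -1) = Pow(Add(Add(-1007, -57), 0), -1) = Pow(Add(-1064, 0), -1) = Pow(-1064, -1) = Rational(-1, 1064)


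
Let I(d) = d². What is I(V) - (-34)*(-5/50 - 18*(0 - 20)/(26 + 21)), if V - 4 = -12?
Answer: 75441/235 ≈ 321.03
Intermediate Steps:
V = -8 (V = 4 - 12 = -8)
I(V) - (-34)*(-5/50 - 18*(0 - 20)/(26 + 21)) = (-8)² - (-34)*(-5/50 - 18*(0 - 20)/(26 + 21)) = 64 - (-34)*(-5*1/50 - 18/(47/(-20))) = 64 - (-34)*(-⅒ - 18/(47*(-1/20))) = 64 - (-34)*(-⅒ - 18/(-47/20)) = 64 - (-34)*(-⅒ - 18*(-20/47)) = 64 - (-34)*(-⅒ + 360/47) = 64 - (-34)*3553/470 = 64 - 34*(-3553/470) = 64 + 60401/235 = 75441/235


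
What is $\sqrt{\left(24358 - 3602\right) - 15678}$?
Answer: $\sqrt{5078} \approx 71.26$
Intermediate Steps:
$\sqrt{\left(24358 - 3602\right) - 15678} = \sqrt{20756 - 15678} = \sqrt{5078}$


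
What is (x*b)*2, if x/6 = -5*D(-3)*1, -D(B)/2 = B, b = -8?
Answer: 2880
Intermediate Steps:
D(B) = -2*B
x = -180 (x = 6*(-(-10)*(-3)*1) = 6*(-5*6*1) = 6*(-30*1) = 6*(-30) = -180)
(x*b)*2 = -180*(-8)*2 = 1440*2 = 2880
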